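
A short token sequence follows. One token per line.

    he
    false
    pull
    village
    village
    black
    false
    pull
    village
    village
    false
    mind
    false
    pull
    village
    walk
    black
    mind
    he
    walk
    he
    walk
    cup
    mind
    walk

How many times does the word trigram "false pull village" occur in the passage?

3

Scanning the 23 overlapping trigram windows for "false pull village":
  position 2–4: false pull village
  position 7–9: false pull village
  position 13–15: false pull village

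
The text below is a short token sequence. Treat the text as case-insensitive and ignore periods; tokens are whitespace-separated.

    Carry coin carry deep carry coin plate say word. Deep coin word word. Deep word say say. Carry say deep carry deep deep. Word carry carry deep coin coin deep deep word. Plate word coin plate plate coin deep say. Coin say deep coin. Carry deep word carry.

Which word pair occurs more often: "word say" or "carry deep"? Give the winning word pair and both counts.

"carry deep" (4 vs 1)

"word say": 1 occurrence
"carry deep": 4 occurrences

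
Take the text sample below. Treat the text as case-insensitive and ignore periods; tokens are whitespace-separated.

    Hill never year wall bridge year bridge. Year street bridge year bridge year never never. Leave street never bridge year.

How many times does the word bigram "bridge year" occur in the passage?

5

Scanning the 19 overlapping bigram windows for "bridge year":
  position 5–6: bridge year
  position 7–8: bridge year
  position 10–11: bridge year
  position 12–13: bridge year
  position 19–20: bridge year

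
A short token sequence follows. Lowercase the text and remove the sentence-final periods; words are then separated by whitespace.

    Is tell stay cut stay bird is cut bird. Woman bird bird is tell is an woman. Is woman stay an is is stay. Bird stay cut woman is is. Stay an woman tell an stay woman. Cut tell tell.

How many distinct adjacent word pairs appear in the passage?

30

40 tokens → 39 bigram windows in total.
Repeated bigrams (each contributes count−1 duplicates):
  an woman: 2
  bird is: 2
  is is: 2
  is stay: 2
  is tell: 2
  stay an: 2
  stay bird: 2
  stay cut: 2
  … (1 more repeated)
9 duplicate windows → 39 − 9 = 30 distinct.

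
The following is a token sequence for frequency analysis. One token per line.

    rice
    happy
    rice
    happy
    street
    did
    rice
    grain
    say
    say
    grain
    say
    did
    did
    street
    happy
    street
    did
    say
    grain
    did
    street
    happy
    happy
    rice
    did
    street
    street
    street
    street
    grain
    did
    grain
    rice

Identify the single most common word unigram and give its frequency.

Unigram frequencies (highest first):
  street: 8
  did: 7
  rice: 5
  happy: 5
  grain: 5
  say: 4

"street", 8 times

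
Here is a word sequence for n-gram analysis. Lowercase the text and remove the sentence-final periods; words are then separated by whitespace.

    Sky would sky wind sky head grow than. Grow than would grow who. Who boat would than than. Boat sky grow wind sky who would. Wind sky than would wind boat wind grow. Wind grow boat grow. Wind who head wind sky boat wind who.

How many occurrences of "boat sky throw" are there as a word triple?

Scanning the 43 overlapping trigram windows for "boat sky throw":
  (none found)

0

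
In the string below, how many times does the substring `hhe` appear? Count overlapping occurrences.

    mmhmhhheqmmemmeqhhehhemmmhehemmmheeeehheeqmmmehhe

5

Sliding a length-3 window over the 49 characters (47 positions):
  position 6–8: hhe
  position 17–19: hhe
  position 20–22: hhe
  position 38–40: hhe
  position 47–49: hhe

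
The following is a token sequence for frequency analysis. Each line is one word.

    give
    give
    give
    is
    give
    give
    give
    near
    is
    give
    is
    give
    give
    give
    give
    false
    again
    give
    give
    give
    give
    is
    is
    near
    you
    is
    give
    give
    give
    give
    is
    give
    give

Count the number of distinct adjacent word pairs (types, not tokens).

12

33 tokens → 32 bigram windows in total.
Repeated bigrams (each contributes count−1 duplicates):
  give give: 14
  is give: 5
  give is: 4
20 duplicate windows → 32 − 20 = 12 distinct.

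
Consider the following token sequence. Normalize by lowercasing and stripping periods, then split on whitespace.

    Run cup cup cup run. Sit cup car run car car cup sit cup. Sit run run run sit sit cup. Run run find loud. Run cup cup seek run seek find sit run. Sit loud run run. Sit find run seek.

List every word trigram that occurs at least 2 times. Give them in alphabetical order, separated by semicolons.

Trigram counts meeting the condition (at least 2 times):
  run cup cup: 2
  run run sit: 2

run cup cup; run run sit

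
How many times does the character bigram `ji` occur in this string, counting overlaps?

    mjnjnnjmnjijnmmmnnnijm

Sliding a length-2 window over the 22 characters (21 positions):
  position 10–11: ji

1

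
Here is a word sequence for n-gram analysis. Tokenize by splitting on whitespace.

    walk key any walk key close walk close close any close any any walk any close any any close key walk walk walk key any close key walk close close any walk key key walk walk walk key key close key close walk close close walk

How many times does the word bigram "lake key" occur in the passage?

Scanning the 45 overlapping bigram windows for "lake key":
  (none found)

0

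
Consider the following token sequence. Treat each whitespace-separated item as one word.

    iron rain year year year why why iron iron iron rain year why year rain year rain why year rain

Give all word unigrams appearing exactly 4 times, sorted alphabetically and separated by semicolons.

iron; why

Unigram counts meeting the condition (exactly 4 times):
  iron: 4
  why: 4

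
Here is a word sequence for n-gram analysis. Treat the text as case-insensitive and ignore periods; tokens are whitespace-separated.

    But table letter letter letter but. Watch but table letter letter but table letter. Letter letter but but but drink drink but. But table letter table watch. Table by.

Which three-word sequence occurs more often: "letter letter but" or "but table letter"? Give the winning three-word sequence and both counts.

"letter letter but": 3 occurrences
"but table letter": 4 occurrences

"but table letter" (4 vs 3)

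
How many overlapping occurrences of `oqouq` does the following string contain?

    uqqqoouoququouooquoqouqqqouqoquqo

Sliding a length-5 window over the 33 characters (29 positions):
  position 19–23: oqouq

1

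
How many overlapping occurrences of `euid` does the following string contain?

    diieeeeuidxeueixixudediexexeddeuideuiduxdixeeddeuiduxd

4

Sliding a length-4 window over the 54 characters (51 positions):
  position 7–10: euid
  position 31–34: euid
  position 35–38: euid
  position 48–51: euid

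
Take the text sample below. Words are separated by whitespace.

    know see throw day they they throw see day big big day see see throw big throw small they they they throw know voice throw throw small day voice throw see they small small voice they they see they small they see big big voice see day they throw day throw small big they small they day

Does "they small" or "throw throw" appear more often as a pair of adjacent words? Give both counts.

"they small" (3 vs 1)

"they small": 3 occurrences
"throw throw": 1 occurrence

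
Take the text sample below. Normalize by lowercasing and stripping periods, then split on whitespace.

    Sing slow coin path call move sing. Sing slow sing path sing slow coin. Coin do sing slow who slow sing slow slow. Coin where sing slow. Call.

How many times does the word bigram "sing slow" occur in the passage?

Scanning the 27 overlapping bigram windows for "sing slow":
  position 1–2: sing slow
  position 8–9: sing slow
  position 12–13: sing slow
  position 17–18: sing slow
  position 21–22: sing slow
  position 26–27: sing slow

6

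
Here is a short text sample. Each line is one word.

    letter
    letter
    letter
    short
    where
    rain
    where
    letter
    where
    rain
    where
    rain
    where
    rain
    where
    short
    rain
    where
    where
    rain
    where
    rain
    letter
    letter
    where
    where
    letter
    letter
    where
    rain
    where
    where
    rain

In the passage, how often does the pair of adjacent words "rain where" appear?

7

Scanning the 32 overlapping bigram windows for "rain where":
  position 6–7: rain where
  position 10–11: rain where
  position 12–13: rain where
  position 14–15: rain where
  position 17–18: rain where
  position 20–21: rain where
  position 30–31: rain where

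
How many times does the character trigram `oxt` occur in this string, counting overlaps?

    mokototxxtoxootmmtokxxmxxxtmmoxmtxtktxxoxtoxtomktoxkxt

2

Sliding a length-3 window over the 54 characters (52 positions):
  position 40–42: oxt
  position 43–45: oxt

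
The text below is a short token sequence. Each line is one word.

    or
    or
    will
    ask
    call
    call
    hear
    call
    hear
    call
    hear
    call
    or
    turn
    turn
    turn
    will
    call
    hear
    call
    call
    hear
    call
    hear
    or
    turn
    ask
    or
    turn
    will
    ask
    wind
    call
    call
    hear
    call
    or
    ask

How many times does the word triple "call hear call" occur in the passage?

6

Scanning the 36 overlapping trigram windows for "call hear call":
  position 6–8: call hear call
  position 8–10: call hear call
  position 10–12: call hear call
  position 18–20: call hear call
  position 21–23: call hear call
  position 34–36: call hear call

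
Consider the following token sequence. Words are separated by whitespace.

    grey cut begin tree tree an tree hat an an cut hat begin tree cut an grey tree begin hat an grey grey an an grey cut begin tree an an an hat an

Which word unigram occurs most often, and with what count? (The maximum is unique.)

Unigram frequencies (highest first):
  an: 11
  tree: 6
  grey: 5
  cut: 4
  begin: 4
  hat: 4

"an", 11 times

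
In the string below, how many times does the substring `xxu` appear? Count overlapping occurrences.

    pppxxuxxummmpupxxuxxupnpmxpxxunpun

Sliding a length-3 window over the 34 characters (32 positions):
  position 4–6: xxu
  position 7–9: xxu
  position 16–18: xxu
  position 19–21: xxu
  position 28–30: xxu

5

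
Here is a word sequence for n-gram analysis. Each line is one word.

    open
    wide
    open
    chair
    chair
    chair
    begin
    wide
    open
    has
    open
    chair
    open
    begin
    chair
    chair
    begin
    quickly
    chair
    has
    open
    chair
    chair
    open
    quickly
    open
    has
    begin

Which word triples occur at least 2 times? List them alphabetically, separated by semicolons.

Trigram counts meeting the condition (at least 2 times):
  chair chair begin: 2
  has open chair: 2
  open chair chair: 2

chair chair begin; has open chair; open chair chair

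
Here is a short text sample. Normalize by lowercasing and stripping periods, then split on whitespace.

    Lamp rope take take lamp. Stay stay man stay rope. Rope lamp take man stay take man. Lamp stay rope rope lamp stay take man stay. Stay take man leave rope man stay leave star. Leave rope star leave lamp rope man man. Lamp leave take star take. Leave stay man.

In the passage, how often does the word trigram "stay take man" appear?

Scanning the 49 overlapping trigram windows for "stay take man":
  position 15–17: stay take man
  position 23–25: stay take man
  position 27–29: stay take man

3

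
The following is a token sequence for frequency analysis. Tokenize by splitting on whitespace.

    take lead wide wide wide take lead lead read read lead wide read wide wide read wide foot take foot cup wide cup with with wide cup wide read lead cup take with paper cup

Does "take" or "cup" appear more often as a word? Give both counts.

"take": 4 occurrences
"cup": 5 occurrences

"cup" (5 vs 4)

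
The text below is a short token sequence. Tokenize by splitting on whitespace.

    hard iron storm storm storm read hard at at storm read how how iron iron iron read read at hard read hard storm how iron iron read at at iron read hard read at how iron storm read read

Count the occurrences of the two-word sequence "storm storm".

Scanning the 38 overlapping bigram windows for "storm storm":
  position 3–4: storm storm
  position 4–5: storm storm

2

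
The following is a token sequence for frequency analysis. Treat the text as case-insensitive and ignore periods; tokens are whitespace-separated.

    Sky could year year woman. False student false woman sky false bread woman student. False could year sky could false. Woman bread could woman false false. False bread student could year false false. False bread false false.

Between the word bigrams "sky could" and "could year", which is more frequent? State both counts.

"could year" (3 vs 2)

"sky could": 2 occurrences
"could year": 3 occurrences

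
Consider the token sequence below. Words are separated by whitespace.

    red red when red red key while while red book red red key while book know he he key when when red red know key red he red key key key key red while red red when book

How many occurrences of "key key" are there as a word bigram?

3

Scanning the 37 overlapping bigram windows for "key key":
  position 29–30: key key
  position 30–31: key key
  position 31–32: key key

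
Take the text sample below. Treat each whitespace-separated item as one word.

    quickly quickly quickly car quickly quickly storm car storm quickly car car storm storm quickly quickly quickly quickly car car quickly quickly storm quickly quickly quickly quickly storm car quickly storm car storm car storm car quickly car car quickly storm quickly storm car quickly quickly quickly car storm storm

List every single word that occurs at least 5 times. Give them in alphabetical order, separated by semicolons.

Unigram counts meeting the condition (at least 5 times):
  car: 14
  quickly: 23
  storm: 13

car; quickly; storm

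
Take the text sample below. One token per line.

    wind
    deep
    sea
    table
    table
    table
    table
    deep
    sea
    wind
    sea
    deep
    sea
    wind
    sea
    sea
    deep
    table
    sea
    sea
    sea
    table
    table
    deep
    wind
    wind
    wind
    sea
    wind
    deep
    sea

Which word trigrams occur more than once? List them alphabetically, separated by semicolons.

deep sea wind; sea table table; sea wind sea; table table deep; table table table; wind deep sea

Trigram counts meeting the condition (more than once):
  deep sea wind: 2
  sea table table: 2
  sea wind sea: 2
  table table deep: 2
  table table table: 2
  wind deep sea: 2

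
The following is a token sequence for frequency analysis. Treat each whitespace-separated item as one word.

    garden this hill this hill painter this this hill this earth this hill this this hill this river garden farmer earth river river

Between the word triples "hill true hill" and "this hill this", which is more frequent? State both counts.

"this hill this" (4 vs 0)

"hill true hill": 0 occurrences
"this hill this": 4 occurrences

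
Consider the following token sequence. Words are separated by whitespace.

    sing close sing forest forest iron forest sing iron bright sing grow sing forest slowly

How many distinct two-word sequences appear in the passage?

15 tokens → 14 bigram windows in total.
Repeated bigrams (each contributes count−1 duplicates):
  sing forest: 2
1 duplicate windows → 14 − 1 = 13 distinct.

13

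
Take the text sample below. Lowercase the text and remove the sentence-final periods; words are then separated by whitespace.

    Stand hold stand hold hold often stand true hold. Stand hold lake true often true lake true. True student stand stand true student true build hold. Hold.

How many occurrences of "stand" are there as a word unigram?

6

Scanning the 27 tokens for "stand":
  position 1: stand
  position 3: stand
  position 7: stand
  position 10: stand
  position 20: stand
  position 21: stand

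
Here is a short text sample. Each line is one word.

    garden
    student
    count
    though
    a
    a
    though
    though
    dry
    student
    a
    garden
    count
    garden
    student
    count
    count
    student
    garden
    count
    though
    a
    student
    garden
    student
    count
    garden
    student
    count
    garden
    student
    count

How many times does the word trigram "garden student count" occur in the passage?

Scanning the 30 overlapping trigram windows for "garden student count":
  position 1–3: garden student count
  position 14–16: garden student count
  position 24–26: garden student count
  position 27–29: garden student count
  position 30–32: garden student count

5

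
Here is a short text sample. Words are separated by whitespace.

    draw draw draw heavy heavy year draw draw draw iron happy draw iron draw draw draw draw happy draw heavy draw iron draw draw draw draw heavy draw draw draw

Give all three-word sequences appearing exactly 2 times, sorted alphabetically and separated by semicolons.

draw draw heavy; draw heavy draw; draw iron draw; iron draw draw

Trigram counts meeting the condition (exactly 2 times):
  draw draw heavy: 2
  draw heavy draw: 2
  draw iron draw: 2
  iron draw draw: 2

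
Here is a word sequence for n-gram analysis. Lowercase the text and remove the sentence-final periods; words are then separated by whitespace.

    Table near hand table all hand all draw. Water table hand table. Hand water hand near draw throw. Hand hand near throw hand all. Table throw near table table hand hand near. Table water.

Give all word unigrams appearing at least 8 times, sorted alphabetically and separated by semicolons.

Unigram counts meeting the condition (at least 8 times):
  hand: 10
  table: 8

hand; table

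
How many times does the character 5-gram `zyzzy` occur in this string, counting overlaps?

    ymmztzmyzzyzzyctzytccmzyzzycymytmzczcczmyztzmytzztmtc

Sliding a length-5 window over the 53 characters (49 positions):
  position 10–14: zyzzy
  position 23–27: zyzzy

2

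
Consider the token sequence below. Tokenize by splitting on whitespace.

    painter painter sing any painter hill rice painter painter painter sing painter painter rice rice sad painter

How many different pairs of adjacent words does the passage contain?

17 tokens → 16 bigram windows in total.
Repeated bigrams (each contributes count−1 duplicates):
  painter painter: 4
  painter sing: 2
4 duplicate windows → 16 − 4 = 12 distinct.

12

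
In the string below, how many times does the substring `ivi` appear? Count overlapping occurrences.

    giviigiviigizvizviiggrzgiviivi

4

Sliding a length-3 window over the 30 characters (28 positions):
  position 2–4: ivi
  position 7–9: ivi
  position 25–27: ivi
  position 28–30: ivi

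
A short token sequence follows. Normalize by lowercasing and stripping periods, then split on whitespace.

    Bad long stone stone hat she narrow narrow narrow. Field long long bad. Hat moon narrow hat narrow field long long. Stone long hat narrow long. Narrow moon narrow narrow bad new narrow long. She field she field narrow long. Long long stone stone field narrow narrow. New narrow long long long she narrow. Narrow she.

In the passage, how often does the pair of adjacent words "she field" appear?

Scanning the 55 overlapping bigram windows for "she field":
  position 35–36: she field
  position 37–38: she field

2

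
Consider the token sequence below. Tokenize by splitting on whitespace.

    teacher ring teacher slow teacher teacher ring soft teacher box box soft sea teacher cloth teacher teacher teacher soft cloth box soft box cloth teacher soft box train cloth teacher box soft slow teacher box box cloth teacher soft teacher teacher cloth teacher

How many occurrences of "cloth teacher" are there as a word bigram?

Scanning the 42 overlapping bigram windows for "cloth teacher":
  position 15–16: cloth teacher
  position 24–25: cloth teacher
  position 29–30: cloth teacher
  position 37–38: cloth teacher
  position 42–43: cloth teacher

5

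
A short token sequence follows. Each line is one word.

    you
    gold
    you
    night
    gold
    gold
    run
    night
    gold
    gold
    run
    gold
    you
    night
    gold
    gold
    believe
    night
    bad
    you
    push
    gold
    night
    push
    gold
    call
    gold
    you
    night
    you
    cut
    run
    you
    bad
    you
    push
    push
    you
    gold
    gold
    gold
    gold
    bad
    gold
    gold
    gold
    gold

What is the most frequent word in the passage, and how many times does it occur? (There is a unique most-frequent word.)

Unigram frequencies (highest first):
  gold: 19
  you: 9
  night: 6
  push: 4
  run: 3
  bad: 3
  … (3 more, each ≤ 1)

"gold", 19 times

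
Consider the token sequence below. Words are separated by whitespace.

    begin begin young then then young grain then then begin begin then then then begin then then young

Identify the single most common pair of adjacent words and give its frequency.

"then then", 5 times

Bigram frequencies (highest first):
  then then: 5
  begin begin: 2
  then young: 2
  then begin: 2
  begin then: 2
  begin young: 1
  … (3 more, each ≤ 1)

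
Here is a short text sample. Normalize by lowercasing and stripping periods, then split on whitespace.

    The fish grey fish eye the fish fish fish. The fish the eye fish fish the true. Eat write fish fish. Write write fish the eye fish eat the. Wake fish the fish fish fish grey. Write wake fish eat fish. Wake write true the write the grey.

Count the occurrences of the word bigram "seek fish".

Scanning the 47 overlapping bigram windows for "seek fish":
  (none found)

0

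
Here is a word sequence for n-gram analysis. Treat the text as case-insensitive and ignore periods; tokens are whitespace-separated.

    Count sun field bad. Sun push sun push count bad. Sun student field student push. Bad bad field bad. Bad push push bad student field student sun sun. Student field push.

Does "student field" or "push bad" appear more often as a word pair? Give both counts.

"student field": 3 occurrences
"push bad": 2 occurrences

"student field" (3 vs 2)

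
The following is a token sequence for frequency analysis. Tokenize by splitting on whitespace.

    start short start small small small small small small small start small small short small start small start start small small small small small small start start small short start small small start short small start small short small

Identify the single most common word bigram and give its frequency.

Bigram frequencies (highest first):
  small small: 13
  start small: 7
  small start: 6
  small short: 3
  short small: 3
  start short: 2
  … (2 more, each ≤ 2)

"small small", 13 times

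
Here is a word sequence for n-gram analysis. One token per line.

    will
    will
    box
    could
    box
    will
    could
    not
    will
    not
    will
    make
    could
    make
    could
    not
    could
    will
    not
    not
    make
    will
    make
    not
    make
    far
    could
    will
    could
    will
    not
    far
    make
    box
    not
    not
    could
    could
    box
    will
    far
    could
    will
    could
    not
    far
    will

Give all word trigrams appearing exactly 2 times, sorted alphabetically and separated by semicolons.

could box will; could will could; could will not; far could will; will could not

Trigram counts meeting the condition (exactly 2 times):
  could box will: 2
  could will could: 2
  could will not: 2
  far could will: 2
  will could not: 2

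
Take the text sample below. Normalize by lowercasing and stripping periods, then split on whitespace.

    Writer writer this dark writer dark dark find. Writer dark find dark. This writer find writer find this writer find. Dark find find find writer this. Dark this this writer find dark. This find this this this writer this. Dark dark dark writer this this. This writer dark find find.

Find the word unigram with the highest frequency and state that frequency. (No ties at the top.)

Unigram frequencies (highest first):
  this: 14
  writer: 12
  dark: 12
  find: 12

"this", 14 times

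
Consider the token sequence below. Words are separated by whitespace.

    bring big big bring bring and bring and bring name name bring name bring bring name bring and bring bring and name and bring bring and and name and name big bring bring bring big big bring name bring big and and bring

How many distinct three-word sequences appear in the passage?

43 tokens → 41 trigram windows in total.
Repeated trigrams (each contributes count−1 duplicates):
  bring and bring: 3
  bring bring and: 3
  bring name bring: 3
  and bring bring: 2
  and name and: 2
  big big bring: 2
  big bring bring: 2
  bring big big: 2
11 duplicate windows → 41 − 11 = 30 distinct.

30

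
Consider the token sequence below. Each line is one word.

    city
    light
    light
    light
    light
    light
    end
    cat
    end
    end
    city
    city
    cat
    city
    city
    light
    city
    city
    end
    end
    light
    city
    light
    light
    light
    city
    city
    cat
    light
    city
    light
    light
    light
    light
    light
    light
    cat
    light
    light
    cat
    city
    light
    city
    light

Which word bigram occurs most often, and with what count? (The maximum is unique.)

"light light", 12 times

Bigram frequencies (highest first):
  light light: 12
  city light: 6
  light city: 5
  city city: 4
  end end: 2
  city cat: 2
  … (9 more, each ≤ 2)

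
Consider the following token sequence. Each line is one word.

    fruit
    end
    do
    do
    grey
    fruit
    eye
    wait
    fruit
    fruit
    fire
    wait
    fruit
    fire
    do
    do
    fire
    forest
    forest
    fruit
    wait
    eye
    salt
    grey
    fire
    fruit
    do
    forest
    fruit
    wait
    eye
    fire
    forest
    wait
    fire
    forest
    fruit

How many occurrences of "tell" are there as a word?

0

Scanning the 37 tokens for "tell":
  (none found)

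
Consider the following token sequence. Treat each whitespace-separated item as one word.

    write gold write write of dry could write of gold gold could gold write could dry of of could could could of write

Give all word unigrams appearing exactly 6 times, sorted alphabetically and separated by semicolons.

Unigram counts meeting the condition (exactly 6 times):
  could: 6
  write: 6

could; write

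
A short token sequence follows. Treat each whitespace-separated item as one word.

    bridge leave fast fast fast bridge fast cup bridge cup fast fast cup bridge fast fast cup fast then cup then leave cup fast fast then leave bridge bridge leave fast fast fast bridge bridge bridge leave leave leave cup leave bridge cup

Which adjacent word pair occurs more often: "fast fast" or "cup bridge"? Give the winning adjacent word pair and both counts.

"fast fast": 7 occurrences
"cup bridge": 2 occurrences

"fast fast" (7 vs 2)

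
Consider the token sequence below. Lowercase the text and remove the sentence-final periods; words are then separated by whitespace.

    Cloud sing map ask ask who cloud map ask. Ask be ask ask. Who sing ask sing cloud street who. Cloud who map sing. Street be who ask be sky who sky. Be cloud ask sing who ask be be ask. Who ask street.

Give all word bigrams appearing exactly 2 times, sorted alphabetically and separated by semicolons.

ask sing; be ask; map ask; who cloud

Bigram counts meeting the condition (exactly 2 times):
  ask sing: 2
  be ask: 2
  map ask: 2
  who cloud: 2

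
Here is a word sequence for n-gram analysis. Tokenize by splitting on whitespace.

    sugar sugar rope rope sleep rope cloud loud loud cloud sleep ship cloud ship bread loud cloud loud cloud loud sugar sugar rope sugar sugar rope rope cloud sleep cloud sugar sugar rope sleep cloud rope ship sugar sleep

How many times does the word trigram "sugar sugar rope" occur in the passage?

4

Scanning the 37 overlapping trigram windows for "sugar sugar rope":
  position 1–3: sugar sugar rope
  position 21–23: sugar sugar rope
  position 24–26: sugar sugar rope
  position 31–33: sugar sugar rope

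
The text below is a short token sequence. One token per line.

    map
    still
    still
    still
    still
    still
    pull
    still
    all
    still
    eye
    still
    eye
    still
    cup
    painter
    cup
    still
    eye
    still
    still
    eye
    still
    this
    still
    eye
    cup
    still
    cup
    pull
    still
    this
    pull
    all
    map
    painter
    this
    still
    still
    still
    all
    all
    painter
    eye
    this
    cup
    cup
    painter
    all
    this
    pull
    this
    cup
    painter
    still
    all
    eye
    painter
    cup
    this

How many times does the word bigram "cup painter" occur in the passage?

3

Scanning the 59 overlapping bigram windows for "cup painter":
  position 15–16: cup painter
  position 47–48: cup painter
  position 53–54: cup painter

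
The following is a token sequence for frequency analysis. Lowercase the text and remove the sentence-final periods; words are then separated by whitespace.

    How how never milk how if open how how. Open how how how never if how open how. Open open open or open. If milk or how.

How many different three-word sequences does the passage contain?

27 tokens → 25 trigram windows in total.
Repeated trigrams (each contributes count−1 duplicates):
  how how never: 2
  how open how: 2
  open how how: 2
3 duplicate windows → 25 − 3 = 22 distinct.

22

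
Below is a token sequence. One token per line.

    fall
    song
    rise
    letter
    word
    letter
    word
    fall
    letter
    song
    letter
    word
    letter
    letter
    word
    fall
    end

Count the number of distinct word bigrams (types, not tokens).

11

17 tokens → 16 bigram windows in total.
Repeated bigrams (each contributes count−1 duplicates):
  letter word: 4
  word fall: 2
  word letter: 2
5 duplicate windows → 16 − 5 = 11 distinct.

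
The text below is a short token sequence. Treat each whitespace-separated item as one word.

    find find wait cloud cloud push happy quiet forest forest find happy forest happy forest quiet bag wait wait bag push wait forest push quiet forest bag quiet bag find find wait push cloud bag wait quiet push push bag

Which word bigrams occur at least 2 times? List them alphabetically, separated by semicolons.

bag wait; find find; find wait; happy forest; quiet bag; quiet forest

Bigram counts meeting the condition (at least 2 times):
  bag wait: 2
  find find: 2
  find wait: 2
  happy forest: 2
  quiet bag: 2
  quiet forest: 2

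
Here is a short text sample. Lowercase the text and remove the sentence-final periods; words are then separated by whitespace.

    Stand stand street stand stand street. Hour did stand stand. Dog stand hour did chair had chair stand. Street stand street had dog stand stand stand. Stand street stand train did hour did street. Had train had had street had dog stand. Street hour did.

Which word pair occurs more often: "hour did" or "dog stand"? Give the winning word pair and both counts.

"hour did": 4 occurrences
"dog stand": 3 occurrences

"hour did" (4 vs 3)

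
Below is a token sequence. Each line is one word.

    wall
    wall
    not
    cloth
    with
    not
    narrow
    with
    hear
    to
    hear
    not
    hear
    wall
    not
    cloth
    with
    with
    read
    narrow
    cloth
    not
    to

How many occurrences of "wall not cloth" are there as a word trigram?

2

Scanning the 21 overlapping trigram windows for "wall not cloth":
  position 2–4: wall not cloth
  position 14–16: wall not cloth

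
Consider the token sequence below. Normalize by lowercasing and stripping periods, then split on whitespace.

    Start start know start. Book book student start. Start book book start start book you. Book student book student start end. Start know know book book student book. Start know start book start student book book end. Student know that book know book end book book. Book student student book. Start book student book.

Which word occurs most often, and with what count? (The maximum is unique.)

"book", 21 times

Unigram frequencies (highest first):
  book: 21
  start: 13
  student: 9
  know: 6
  end: 3
  you: 1
  … (1 more, each ≤ 1)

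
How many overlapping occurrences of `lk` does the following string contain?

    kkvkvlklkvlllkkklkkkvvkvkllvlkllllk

Sliding a length-2 window over the 35 characters (34 positions):
  position 6–7: lk
  position 8–9: lk
  position 13–14: lk
  position 17–18: lk
  position 29–30: lk
  position 34–35: lk

6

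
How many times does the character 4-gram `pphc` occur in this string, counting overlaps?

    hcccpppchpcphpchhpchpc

0

Sliding a length-4 window over the 22 characters (19 positions):
  (no match at any position)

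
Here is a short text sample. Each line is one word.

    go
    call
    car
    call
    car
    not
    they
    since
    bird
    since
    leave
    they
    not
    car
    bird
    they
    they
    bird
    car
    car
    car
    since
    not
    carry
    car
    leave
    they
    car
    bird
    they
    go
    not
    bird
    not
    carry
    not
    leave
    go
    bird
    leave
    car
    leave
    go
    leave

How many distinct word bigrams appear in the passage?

44 tokens → 43 bigram windows in total.
Repeated bigrams (each contributes count−1 duplicates):
  bird they: 2
  call car: 2
  car bird: 2
  car car: 2
  car leave: 2
  leave go: 2
  leave they: 2
  not carry: 2
8 duplicate windows → 43 − 8 = 35 distinct.

35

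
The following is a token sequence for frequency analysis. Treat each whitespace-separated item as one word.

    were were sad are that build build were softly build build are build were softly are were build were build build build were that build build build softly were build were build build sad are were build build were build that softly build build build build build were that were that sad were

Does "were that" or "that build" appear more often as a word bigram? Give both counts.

"were that": 3 occurrences
"that build": 2 occurrences

"were that" (3 vs 2)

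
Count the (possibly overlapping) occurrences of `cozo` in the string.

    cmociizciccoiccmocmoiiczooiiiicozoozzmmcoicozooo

2

Sliding a length-4 window over the 48 characters (45 positions):
  position 31–34: cozo
  position 43–46: cozo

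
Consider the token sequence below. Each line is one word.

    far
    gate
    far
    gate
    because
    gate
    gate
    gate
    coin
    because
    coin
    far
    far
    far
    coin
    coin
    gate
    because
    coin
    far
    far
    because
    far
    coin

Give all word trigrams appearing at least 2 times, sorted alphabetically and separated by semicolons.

because coin far; coin far far

Trigram counts meeting the condition (at least 2 times):
  because coin far: 2
  coin far far: 2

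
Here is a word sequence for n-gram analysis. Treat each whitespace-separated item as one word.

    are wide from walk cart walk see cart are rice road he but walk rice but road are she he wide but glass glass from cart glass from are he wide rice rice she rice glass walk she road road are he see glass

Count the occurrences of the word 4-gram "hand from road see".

Scanning the 41 overlapping 4-gram windows for "hand from road see":
  (none found)

0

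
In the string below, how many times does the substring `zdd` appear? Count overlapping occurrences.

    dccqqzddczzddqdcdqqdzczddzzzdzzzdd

Sliding a length-3 window over the 34 characters (32 positions):
  position 6–8: zdd
  position 11–13: zdd
  position 23–25: zdd
  position 32–34: zdd

4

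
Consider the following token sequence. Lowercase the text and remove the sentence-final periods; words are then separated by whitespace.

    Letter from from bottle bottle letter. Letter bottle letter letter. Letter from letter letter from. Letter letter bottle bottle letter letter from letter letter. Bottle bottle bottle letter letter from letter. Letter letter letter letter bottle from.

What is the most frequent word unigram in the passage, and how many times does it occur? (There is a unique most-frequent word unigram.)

"letter", 21 times

Unigram frequencies (highest first):
  letter: 21
  bottle: 9
  from: 7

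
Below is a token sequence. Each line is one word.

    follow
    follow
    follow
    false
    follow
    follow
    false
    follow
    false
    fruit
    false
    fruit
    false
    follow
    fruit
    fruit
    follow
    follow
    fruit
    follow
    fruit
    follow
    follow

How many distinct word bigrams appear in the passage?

23 tokens → 22 bigram windows in total.
Repeated bigrams (each contributes count−1 duplicates):
  follow follow: 5
  false follow: 3
  follow false: 3
  follow fruit: 3
  fruit follow: 3
  false fruit: 2
  fruit false: 2
14 duplicate windows → 22 − 14 = 8 distinct.

8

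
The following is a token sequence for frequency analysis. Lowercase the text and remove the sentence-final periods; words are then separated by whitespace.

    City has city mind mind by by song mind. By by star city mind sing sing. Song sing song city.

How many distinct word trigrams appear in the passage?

17

20 tokens → 18 trigram windows in total.
Repeated trigrams (each contributes count−1 duplicates):
  mind by by: 2
1 duplicate windows → 18 − 1 = 17 distinct.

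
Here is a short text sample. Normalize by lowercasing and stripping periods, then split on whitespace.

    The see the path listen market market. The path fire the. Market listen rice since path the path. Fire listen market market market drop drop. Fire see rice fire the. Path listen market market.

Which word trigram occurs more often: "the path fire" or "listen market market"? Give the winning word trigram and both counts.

"the path fire": 2 occurrences
"listen market market": 3 occurrences

"listen market market" (3 vs 2)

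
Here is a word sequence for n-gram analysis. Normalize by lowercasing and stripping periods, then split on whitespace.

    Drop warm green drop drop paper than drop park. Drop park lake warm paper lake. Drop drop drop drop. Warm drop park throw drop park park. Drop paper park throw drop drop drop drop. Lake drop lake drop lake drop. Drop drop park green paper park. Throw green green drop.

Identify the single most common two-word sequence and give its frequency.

Bigram frequencies (highest first):
  drop drop: 9
  drop park: 5
  lake drop: 4
  park throw: 3
  drop lake: 3
  drop warm: 2
  … (18 more, each ≤ 2)

"drop drop", 9 times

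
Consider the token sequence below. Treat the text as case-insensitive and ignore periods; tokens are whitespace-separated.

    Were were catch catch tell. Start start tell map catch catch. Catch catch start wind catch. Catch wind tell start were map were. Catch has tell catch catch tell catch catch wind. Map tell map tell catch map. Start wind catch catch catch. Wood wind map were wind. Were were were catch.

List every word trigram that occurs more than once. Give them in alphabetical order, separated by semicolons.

catch catch catch; catch catch tell; catch catch wind; start wind catch; tell catch catch; were were catch; wind catch catch

Trigram counts meeting the condition (more than once):
  catch catch catch: 3
  catch catch tell: 2
  catch catch wind: 2
  start wind catch: 2
  tell catch catch: 2
  were were catch: 2
  wind catch catch: 2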